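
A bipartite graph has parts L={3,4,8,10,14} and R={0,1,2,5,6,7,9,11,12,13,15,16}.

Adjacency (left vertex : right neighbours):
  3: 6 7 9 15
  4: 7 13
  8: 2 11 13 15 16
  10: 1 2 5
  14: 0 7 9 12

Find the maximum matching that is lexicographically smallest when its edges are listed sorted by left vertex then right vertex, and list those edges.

Lex-smallest maximum matching: {(3,6), (4,7), (8,2), (10,1), (14,0)}

|M| = 5 (so the lex-smallest maximum matching has 5 edges)
process left vertices in ascending order; for each, take the smallest-labelled available neighbour that still permits 5 edges overall, or leave it unmatched if none does
lex-smallest matching: {3-6, 4-7, 8-2, 10-1, 14-0}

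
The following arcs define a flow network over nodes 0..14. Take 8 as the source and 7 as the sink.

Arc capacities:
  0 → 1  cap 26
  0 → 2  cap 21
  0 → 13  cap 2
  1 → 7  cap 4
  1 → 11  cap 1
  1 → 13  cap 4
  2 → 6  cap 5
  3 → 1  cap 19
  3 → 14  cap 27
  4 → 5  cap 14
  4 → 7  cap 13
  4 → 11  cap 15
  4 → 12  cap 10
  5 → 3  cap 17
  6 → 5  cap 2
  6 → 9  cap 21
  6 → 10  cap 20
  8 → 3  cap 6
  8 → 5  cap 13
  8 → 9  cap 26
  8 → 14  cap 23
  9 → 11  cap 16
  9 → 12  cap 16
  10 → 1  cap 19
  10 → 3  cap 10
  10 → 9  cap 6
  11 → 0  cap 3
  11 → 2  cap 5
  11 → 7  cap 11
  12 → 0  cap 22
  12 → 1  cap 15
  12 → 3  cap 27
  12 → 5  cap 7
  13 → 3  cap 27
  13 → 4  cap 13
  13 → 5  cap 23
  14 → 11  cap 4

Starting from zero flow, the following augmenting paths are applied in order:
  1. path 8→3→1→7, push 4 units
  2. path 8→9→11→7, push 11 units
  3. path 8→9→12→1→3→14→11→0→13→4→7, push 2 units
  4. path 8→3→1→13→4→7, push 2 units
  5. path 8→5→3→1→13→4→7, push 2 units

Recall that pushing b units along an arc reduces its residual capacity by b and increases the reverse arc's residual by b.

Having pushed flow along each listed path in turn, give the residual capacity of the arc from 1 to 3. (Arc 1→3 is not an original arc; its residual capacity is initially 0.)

after path 1 (8→3→1→7, push 4): res(1,3)=4
after path 2 (8→9→11→7, push 11): res(1,3)=4
after path 3 (8→9→12→1→3→14→11→0→13→4→7, push 2): res(1,3)=2
after path 4 (8→3→1→13→4→7, push 2): res(1,3)=4
after path 5 (8→5→3→1→13→4→7, push 2): res(1,3)=6

Residual capacity of (1,3): 6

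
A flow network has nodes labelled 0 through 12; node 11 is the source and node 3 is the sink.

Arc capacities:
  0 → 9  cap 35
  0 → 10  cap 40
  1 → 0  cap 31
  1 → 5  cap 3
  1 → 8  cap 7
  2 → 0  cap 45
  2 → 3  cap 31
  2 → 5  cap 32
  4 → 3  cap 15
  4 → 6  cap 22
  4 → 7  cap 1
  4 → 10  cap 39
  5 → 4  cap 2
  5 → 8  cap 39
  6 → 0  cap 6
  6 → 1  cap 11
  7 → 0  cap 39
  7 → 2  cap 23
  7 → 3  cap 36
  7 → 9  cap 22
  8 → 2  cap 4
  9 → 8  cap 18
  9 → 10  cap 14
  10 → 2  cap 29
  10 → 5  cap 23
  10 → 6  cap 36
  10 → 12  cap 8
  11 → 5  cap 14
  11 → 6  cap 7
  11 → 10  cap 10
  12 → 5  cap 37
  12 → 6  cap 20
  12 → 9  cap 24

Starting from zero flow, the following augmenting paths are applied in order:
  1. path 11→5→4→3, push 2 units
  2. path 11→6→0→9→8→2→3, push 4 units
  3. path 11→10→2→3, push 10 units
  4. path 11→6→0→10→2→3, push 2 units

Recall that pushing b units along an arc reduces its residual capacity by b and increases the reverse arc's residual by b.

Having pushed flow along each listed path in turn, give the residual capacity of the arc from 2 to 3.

after path 1 (11→5→4→3, push 2): res(2,3)=31
after path 2 (11→6→0→9→8→2→3, push 4): res(2,3)=27
after path 3 (11→10→2→3, push 10): res(2,3)=17
after path 4 (11→6→0→10→2→3, push 2): res(2,3)=15

Residual capacity of (2,3): 15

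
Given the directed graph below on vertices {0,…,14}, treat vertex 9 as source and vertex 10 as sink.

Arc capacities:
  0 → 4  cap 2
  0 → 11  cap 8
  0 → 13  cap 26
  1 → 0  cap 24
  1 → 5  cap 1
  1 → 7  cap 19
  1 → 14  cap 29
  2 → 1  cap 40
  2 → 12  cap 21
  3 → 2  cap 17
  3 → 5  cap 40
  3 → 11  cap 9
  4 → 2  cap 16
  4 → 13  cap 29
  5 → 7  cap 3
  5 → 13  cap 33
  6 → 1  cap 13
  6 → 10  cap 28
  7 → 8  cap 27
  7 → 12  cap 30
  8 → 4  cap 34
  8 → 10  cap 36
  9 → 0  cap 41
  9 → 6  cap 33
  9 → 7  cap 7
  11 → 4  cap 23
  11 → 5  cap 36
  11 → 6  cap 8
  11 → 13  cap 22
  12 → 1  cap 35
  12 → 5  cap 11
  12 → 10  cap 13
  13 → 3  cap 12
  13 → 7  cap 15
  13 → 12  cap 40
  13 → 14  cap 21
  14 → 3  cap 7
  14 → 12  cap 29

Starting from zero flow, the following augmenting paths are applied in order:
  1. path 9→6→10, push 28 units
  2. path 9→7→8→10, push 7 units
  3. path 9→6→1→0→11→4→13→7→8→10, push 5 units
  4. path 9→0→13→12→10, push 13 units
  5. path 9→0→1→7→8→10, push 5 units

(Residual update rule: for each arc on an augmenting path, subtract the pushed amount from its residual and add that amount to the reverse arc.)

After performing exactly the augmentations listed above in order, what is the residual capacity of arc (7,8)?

Residual capacity of (7,8): 10

after path 1 (9→6→10, push 28): res(7,8)=27
after path 2 (9→7→8→10, push 7): res(7,8)=20
after path 3 (9→6→1→0→11→4→13→7→8→10, push 5): res(7,8)=15
after path 4 (9→0→13→12→10, push 13): res(7,8)=15
after path 5 (9→0→1→7→8→10, push 5): res(7,8)=10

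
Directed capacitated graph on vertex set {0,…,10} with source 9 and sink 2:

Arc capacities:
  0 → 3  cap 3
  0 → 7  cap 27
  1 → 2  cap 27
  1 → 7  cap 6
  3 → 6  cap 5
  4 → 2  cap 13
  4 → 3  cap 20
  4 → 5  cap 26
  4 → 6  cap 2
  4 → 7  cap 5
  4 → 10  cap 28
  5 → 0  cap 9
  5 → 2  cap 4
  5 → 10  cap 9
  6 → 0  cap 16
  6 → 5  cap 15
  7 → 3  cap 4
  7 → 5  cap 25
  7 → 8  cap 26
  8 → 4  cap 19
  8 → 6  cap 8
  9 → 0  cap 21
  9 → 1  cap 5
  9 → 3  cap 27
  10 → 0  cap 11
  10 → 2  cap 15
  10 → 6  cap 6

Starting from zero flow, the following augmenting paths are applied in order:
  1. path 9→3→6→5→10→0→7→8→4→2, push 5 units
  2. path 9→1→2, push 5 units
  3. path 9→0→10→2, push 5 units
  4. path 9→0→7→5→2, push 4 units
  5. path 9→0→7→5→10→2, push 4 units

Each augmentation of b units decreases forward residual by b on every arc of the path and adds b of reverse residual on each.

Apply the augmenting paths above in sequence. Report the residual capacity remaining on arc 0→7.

after path 1 (9→3→6→5→10→0→7→8→4→2, push 5): res(0,7)=22
after path 2 (9→1→2, push 5): res(0,7)=22
after path 3 (9→0→10→2, push 5): res(0,7)=22
after path 4 (9→0→7→5→2, push 4): res(0,7)=18
after path 5 (9→0→7→5→10→2, push 4): res(0,7)=14

Residual capacity of (0,7): 14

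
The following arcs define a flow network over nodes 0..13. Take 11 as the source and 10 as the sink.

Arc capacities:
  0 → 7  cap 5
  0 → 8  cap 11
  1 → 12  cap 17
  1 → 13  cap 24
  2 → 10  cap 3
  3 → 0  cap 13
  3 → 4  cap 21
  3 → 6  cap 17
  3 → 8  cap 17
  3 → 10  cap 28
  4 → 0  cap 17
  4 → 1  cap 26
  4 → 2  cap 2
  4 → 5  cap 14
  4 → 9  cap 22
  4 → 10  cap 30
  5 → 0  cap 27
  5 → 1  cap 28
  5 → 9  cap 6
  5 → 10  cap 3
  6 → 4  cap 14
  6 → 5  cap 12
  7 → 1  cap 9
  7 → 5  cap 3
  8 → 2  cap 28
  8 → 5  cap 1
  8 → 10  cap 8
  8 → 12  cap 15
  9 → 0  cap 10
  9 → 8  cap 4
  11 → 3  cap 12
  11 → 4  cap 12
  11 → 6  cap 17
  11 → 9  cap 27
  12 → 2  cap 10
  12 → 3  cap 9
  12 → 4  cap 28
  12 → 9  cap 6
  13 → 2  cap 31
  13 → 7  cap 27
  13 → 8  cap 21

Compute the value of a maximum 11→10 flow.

augment #1: 11→3→10 bottleneck 12, total now 12
augment #2: 11→4→10 bottleneck 12, total now 24
augment #3: 11→6→4→10 bottleneck 14, total now 38
augment #4: 11→6→5→10 bottleneck 3, total now 41
augment #5: 11→9→8→10 bottleneck 4, total now 45
augment #6: 11→9→0→8→10 bottleneck 4, total now 49
augment #7: 11→9→0→8→2→10 bottleneck 3, total now 52
augment #8: 11→9→0→8→12→3→10 bottleneck 3, total now 55

Maximum flow value: 55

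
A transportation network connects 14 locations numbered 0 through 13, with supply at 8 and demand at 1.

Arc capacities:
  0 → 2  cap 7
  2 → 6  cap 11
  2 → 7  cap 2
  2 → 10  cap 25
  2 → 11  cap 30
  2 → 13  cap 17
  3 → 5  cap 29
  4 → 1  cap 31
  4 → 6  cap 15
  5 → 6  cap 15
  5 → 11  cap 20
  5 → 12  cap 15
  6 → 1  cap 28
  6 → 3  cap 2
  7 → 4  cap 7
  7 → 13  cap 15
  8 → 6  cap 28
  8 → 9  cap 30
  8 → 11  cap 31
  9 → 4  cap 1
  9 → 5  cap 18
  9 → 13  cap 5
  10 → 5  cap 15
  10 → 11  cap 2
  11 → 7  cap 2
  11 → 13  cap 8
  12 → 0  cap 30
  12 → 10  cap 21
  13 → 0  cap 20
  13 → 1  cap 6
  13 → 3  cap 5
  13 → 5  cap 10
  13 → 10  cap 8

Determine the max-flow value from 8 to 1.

augment #1: 8→6→1 bottleneck 28, total now 28
augment #2: 8→9→4→1 bottleneck 1, total now 29
augment #3: 8→9→13→1 bottleneck 5, total now 34
augment #4: 8→11→13→1 bottleneck 1, total now 35
augment #5: 8→11→7→4→1 bottleneck 2, total now 37
augment #6: 8→11→13→0→2→7→4→1 bottleneck 2, total now 39

Maximum flow value: 39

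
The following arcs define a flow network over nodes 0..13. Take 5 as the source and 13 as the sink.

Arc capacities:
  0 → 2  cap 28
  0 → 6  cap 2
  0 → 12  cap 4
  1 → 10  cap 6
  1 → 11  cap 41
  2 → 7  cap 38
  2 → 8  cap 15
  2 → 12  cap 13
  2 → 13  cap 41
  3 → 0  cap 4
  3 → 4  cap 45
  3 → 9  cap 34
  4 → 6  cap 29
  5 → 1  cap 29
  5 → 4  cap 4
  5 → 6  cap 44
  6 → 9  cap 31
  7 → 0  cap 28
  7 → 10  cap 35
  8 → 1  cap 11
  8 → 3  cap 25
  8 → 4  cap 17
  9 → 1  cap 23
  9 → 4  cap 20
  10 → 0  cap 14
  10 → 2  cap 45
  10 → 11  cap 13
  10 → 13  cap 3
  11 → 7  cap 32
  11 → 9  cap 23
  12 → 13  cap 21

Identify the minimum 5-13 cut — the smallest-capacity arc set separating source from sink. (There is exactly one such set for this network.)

Min-cut arcs: {(1,10), (11,7)} (total capacity 38)

augment #1: 5→1→10→13 push 3
augment #2: 5→1→10→2→13 push 3
augment #3: 5→1→11→7→0→2→13 push 23
augment #4: 5→6→9→1→11→7→0→2→13 push 5
augment #5: 5→6→9→1→11→7→10→2→13 push 4
max flow = 38; residual-reachable set from 5 gives S-side
cut edges (S→T): {(1,10), (11,7)} total cap 38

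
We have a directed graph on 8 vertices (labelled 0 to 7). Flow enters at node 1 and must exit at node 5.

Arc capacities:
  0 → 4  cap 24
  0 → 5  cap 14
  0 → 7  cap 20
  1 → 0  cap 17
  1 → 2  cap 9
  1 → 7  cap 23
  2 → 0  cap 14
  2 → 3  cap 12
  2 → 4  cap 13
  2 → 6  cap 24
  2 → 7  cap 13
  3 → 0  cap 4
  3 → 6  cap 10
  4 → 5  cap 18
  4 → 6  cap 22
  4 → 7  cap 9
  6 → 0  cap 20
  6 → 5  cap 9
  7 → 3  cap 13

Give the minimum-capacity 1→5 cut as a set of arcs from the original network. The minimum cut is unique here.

augment #1: 1→0→5 push 14
augment #2: 1→0→4→5 push 3
augment #3: 1→2→4→5 push 9
augment #4: 1→7→3→6→5 push 9
augment #5: 1→7→3→0→4→5 push 4
max flow = 39; residual-reachable set from 1 gives S-side
cut edges (S→T): {(1,0), (1,2), (7,3)} total cap 39

Min-cut arcs: {(1,0), (1,2), (7,3)} (total capacity 39)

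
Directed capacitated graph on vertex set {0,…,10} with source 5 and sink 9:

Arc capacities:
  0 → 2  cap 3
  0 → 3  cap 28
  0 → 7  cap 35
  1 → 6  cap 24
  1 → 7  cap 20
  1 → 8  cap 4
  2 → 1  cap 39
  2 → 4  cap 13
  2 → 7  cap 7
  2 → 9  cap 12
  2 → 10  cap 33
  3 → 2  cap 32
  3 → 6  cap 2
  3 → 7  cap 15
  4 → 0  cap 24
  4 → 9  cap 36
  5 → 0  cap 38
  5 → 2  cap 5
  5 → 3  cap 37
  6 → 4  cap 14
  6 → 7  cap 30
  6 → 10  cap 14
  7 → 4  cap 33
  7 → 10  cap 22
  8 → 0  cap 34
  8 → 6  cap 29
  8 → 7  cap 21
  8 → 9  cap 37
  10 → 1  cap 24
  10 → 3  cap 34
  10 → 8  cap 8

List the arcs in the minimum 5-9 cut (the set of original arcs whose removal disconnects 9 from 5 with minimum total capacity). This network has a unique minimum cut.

Min-cut arcs: {(1,8), (2,9), (4,9), (10,8)} (total capacity 60)

augment #1: 5→2→9 push 5
augment #2: 5→0→2→9 push 3
augment #3: 5→3→2→9 push 4
augment #4: 5→0→7→4→9 push 33
augment #5: 5→3→2→4→9 push 3
augment #6: 5→0→7→10→8→9 push 2
augment #7: 5→3→2→1→8→9 push 4
augment #8: 5→3→2→10→8→9 push 6
max flow = 60; residual-reachable set from 5 gives S-side
cut edges (S→T): {(1,8), (2,9), (4,9), (10,8)} total cap 60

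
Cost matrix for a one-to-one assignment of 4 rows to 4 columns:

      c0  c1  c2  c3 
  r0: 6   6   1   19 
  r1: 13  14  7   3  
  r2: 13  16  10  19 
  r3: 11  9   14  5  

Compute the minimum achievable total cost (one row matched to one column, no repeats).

Minimum assignment cost: 26

optimal assignment: row0→col2 (cost 1), row1→col3 (cost 3), row2→col0 (cost 13), row3→col1 (cost 9)
total = 1 + 3 + 13 + 9 = 26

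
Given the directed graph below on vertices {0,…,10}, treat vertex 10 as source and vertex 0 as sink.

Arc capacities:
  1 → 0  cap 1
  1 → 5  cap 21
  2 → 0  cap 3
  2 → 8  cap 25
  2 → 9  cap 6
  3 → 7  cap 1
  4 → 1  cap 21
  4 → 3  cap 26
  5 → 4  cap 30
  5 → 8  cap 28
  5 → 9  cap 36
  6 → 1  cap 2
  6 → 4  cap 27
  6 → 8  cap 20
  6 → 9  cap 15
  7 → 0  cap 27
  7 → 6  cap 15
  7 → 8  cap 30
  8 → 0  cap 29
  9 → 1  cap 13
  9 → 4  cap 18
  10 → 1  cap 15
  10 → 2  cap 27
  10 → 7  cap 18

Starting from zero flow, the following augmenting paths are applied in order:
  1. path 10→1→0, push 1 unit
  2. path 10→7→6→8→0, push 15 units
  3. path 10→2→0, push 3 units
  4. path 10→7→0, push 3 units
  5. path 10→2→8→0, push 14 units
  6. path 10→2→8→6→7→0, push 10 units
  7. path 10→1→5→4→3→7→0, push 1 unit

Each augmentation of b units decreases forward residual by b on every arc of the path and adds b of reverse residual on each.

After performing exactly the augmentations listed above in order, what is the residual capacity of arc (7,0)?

Residual capacity of (7,0): 13

after path 1 (10→1→0, push 1): res(7,0)=27
after path 2 (10→7→6→8→0, push 15): res(7,0)=27
after path 3 (10→2→0, push 3): res(7,0)=27
after path 4 (10→7→0, push 3): res(7,0)=24
after path 5 (10→2→8→0, push 14): res(7,0)=24
after path 6 (10→2→8→6→7→0, push 10): res(7,0)=14
after path 7 (10→1→5→4→3→7→0, push 1): res(7,0)=13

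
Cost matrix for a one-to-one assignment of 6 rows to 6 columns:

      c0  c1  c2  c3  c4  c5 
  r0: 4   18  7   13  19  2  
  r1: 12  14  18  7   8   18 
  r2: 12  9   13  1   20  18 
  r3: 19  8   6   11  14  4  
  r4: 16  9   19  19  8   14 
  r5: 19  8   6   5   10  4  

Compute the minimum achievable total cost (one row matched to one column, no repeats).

Minimum assignment cost: 32

one of 2 optimal assignments: row0→col0 (cost 4), row1→col4 (cost 8), row2→col3 (cost 1), row3→col2 (cost 6), row4→col1 (cost 9), row5→col5 (cost 4)
total = 4 + 8 + 1 + 6 + 9 + 4 = 32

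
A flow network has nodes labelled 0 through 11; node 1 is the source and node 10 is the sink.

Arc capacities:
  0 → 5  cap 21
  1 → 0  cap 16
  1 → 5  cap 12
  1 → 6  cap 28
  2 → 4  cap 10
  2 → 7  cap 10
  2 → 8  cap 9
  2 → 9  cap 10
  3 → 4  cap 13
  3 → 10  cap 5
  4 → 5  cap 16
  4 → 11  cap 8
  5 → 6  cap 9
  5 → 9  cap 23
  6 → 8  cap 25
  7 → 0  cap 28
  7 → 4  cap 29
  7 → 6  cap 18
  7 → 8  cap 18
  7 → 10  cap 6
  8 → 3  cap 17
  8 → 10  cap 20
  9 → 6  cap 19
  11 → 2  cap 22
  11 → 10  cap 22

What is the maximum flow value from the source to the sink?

Maximum flow value: 25

augment #1: 1→6→8→10 bottleneck 20, total now 20
augment #2: 1→6→8→3→10 bottleneck 5, total now 25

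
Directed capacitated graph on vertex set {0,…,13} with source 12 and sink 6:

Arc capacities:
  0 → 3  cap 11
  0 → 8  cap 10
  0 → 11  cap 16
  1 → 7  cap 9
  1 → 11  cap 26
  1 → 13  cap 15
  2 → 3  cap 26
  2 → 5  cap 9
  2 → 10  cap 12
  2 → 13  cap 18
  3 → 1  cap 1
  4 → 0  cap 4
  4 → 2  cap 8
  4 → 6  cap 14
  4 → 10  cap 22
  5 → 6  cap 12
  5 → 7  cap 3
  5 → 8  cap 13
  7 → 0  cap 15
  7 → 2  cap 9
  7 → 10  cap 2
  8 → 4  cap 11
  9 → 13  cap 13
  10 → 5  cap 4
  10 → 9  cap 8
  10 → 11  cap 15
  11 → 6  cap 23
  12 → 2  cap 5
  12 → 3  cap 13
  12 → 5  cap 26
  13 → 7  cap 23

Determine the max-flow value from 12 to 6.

Maximum flow value: 32

augment #1: 12→5→6 bottleneck 12, total now 12
augment #2: 12→2→10→11→6 bottleneck 5, total now 17
augment #3: 12→3→1→11→6 bottleneck 1, total now 18
augment #4: 12→5→8→4→6 bottleneck 11, total now 29
augment #5: 12→5→7→0→11→6 bottleneck 3, total now 32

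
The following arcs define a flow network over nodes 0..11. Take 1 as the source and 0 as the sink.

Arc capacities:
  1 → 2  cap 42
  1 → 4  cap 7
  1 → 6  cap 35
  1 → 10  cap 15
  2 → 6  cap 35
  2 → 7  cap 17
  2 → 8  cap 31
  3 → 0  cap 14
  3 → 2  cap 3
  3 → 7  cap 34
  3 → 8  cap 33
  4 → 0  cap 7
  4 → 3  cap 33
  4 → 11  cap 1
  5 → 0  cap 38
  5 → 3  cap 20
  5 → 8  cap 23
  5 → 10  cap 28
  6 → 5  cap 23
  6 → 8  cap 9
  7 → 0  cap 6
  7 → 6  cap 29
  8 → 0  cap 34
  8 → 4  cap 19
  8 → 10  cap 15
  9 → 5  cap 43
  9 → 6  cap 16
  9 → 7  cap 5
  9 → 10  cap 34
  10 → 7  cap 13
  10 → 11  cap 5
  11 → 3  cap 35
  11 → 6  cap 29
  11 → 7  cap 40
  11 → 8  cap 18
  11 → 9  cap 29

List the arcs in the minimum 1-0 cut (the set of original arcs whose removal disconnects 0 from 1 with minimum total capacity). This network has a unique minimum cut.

augment #1: 1→4→0 push 7
augment #2: 1→2→7→0 push 6
augment #3: 1→2→8→0 push 31
augment #4: 1→6→5→0 push 23
augment #5: 1→6→8→0 push 3
augment #6: 1→10→11→3→0 push 5
augment #7: 1→6→8→4→3→0 push 6
max flow = 81; residual-reachable set from 1 gives S-side
cut edges (S→T): {(1,4), (2,8), (6,5), (6,8), (7,0), (10,11)} total cap 81

Min-cut arcs: {(1,4), (2,8), (6,5), (6,8), (7,0), (10,11)} (total capacity 81)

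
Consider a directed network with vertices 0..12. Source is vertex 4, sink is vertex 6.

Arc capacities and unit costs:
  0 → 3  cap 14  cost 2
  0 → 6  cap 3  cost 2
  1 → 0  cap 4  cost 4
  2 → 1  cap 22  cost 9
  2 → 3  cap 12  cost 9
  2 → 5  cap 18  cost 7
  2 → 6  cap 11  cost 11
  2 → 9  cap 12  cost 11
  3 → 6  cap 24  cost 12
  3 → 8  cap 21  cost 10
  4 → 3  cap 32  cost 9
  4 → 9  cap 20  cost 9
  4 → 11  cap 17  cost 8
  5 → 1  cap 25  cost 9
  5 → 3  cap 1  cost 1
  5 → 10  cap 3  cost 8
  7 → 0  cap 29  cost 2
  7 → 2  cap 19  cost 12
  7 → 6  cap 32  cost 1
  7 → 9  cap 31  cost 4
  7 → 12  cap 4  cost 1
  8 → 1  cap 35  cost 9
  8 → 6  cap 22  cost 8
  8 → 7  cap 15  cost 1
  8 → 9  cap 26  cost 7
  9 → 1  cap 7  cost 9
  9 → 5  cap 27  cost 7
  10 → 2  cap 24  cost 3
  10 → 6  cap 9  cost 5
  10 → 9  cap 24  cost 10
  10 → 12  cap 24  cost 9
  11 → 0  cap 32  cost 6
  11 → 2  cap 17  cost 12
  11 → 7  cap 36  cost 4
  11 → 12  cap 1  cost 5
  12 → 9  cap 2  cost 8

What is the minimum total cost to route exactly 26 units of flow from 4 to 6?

Minimum cost for 26 units: 410

shortest-cost path #1: 4→11→7→6 push 17 @ unit cost 13 (adds 221)
shortest-cost path #2: 4→3→6 push 9 @ unit cost 21 (adds 189)
total cost = 410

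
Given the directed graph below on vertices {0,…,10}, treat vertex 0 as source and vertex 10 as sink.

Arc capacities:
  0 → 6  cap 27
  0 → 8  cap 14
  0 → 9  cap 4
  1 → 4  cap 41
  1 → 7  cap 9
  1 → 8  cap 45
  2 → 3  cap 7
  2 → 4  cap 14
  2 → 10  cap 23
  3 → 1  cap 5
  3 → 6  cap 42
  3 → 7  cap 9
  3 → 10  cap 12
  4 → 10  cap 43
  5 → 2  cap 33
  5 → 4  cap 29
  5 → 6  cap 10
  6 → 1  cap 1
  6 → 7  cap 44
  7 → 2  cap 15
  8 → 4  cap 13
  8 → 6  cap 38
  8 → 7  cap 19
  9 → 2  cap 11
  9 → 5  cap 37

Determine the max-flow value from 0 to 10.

Maximum flow value: 33

augment #1: 0→8→4→10 bottleneck 13, total now 13
augment #2: 0→9→2→10 bottleneck 4, total now 17
augment #3: 0→6→1→4→10 bottleneck 1, total now 18
augment #4: 0→6→7→2→10 bottleneck 15, total now 33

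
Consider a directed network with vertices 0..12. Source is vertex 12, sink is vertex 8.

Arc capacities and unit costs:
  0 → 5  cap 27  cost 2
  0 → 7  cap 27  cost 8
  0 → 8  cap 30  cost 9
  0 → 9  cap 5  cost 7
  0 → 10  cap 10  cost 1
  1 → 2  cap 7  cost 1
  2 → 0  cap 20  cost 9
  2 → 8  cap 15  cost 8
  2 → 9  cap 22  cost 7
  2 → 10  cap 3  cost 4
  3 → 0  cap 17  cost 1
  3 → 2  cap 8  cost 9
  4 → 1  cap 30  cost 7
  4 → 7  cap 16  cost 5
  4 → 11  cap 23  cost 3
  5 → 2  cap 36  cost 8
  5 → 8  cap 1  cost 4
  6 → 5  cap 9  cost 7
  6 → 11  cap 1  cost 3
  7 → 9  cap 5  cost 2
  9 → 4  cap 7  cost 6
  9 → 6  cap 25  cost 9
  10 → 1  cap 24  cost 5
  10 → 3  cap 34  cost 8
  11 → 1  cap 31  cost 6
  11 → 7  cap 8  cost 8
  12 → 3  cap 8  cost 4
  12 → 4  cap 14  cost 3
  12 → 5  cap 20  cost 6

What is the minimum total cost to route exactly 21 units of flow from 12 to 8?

Minimum cost for 21 units: 365

shortest-cost path #1: 12→5→8 push 1 @ unit cost 10 (adds 10)
shortest-cost path #2: 12→3→0→8 push 8 @ unit cost 14 (adds 112)
shortest-cost path #3: 12→4→1→2→8 push 7 @ unit cost 19 (adds 133)
shortest-cost path #4: 12→5→2→8 push 5 @ unit cost 22 (adds 110)
total cost = 365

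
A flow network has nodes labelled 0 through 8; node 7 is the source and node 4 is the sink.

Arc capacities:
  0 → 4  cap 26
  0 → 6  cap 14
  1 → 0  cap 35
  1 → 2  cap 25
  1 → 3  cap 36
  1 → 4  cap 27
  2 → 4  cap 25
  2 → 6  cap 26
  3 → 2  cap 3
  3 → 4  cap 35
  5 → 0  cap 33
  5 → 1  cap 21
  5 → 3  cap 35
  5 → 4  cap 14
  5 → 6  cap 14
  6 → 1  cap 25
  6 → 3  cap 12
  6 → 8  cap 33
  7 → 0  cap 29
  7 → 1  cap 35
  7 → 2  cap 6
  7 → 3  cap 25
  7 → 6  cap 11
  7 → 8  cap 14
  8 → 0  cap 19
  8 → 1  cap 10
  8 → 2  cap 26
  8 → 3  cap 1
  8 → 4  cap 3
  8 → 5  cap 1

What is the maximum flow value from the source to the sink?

Maximum flow value: 117

augment #1: 7→0→4 bottleneck 26, total now 26
augment #2: 7→1→4 bottleneck 27, total now 53
augment #3: 7→2→4 bottleneck 6, total now 59
augment #4: 7→3→4 bottleneck 25, total now 84
augment #5: 7→8→4 bottleneck 3, total now 87
augment #6: 7→1→2→4 bottleneck 8, total now 95
augment #7: 7→6→3→4 bottleneck 10, total now 105
augment #8: 7→8→2→4 bottleneck 11, total now 116
augment #9: 7→6→8→5→4 bottleneck 1, total now 117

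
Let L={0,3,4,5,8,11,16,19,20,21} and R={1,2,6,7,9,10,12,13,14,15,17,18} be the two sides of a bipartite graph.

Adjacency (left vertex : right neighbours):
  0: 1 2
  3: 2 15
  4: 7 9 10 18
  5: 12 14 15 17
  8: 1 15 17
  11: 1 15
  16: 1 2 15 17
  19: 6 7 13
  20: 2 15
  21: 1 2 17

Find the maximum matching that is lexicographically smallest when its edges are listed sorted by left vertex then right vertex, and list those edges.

|M| = 7 (so the lex-smallest maximum matching has 7 edges)
process left vertices in ascending order; for each, take the smallest-labelled available neighbour that still permits 7 edges overall, or leave it unmatched if none does
lex-smallest matching: {0-1, 3-2, 4-7, 5-12, 8-15, 16-17, 19-6}

Lex-smallest maximum matching: {(0,1), (3,2), (4,7), (5,12), (8,15), (16,17), (19,6)}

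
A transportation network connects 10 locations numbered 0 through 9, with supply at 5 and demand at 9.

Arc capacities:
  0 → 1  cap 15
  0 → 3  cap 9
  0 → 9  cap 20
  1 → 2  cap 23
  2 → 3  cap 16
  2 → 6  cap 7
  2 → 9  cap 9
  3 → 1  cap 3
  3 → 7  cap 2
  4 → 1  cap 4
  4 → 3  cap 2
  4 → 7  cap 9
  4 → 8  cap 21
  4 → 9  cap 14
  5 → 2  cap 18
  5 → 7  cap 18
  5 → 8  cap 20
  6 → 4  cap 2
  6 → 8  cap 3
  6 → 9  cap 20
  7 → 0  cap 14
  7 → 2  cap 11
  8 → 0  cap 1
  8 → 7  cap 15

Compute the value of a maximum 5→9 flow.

augment #1: 5→2→9 bottleneck 9, total now 9
augment #2: 5→2→6→9 bottleneck 7, total now 16
augment #3: 5→7→0→9 bottleneck 14, total now 30
augment #4: 5→8→0→9 bottleneck 1, total now 31

Maximum flow value: 31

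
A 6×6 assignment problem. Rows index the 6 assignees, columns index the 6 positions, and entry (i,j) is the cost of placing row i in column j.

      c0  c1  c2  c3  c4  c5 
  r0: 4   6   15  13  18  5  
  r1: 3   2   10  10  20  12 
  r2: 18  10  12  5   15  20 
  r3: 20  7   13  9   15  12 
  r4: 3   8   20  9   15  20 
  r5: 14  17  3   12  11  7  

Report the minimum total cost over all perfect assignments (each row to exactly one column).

optimal assignment: row0→col5 (cost 5), row1→col1 (cost 2), row2→col3 (cost 5), row3→col4 (cost 15), row4→col0 (cost 3), row5→col2 (cost 3)
total = 5 + 2 + 5 + 15 + 3 + 3 = 33

Minimum assignment cost: 33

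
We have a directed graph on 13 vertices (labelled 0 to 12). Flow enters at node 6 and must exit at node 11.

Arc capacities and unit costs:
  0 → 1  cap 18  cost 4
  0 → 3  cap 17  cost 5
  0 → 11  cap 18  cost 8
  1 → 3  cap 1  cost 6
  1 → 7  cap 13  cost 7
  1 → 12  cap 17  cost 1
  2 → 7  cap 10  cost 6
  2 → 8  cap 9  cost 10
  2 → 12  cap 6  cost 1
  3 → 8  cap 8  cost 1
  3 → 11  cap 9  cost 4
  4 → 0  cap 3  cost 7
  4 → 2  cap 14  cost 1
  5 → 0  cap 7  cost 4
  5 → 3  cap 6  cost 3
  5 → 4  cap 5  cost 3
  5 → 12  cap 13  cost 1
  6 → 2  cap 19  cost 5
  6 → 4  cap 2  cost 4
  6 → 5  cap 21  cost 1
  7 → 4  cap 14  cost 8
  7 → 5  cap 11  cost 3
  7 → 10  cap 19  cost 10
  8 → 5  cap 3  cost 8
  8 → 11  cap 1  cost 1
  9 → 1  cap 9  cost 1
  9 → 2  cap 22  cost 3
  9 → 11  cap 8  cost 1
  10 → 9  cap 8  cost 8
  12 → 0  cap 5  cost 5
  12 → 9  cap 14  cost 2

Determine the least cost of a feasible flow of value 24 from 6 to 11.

Minimum cost for 24 units: 233

shortest-cost path #1: 6→5→12→9→11 push 8 @ unit cost 5 (adds 40)
shortest-cost path #2: 6→5→3→8→11 push 1 @ unit cost 6 (adds 6)
shortest-cost path #3: 6→5→3→11 push 5 @ unit cost 8 (adds 40)
shortest-cost path #4: 6→5→0→11 push 7 @ unit cost 13 (adds 91)
shortest-cost path #5: 6→2→8→3→11 push 1 @ unit cost 18 (adds 18)
shortest-cost path #6: 6→4→0→11 push 2 @ unit cost 19 (adds 38)
total cost = 233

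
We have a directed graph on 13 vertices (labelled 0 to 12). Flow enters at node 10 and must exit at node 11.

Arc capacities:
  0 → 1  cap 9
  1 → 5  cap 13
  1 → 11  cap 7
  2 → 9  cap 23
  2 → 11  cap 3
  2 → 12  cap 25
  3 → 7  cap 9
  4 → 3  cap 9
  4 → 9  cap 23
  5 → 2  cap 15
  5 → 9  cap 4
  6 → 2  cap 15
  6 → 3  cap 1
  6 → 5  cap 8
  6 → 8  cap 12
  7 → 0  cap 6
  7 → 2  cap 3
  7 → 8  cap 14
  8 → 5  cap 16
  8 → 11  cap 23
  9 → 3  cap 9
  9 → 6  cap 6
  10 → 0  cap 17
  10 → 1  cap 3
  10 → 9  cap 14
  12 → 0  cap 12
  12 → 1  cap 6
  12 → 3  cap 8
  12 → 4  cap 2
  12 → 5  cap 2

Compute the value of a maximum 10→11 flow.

augment #1: 10→1→11 bottleneck 3, total now 3
augment #2: 10→0→1→11 bottleneck 4, total now 7
augment #3: 10→9→6→2→11 bottleneck 3, total now 10
augment #4: 10→9→6→8→11 bottleneck 3, total now 13
augment #5: 10→9→3→7→8→11 bottleneck 8, total now 21
augment #6: 10→0→1→5→2→6→8→11 bottleneck 3, total now 24
augment #7: 10→0→1→5→9→3→7→8→11 bottleneck 1, total now 25

Maximum flow value: 25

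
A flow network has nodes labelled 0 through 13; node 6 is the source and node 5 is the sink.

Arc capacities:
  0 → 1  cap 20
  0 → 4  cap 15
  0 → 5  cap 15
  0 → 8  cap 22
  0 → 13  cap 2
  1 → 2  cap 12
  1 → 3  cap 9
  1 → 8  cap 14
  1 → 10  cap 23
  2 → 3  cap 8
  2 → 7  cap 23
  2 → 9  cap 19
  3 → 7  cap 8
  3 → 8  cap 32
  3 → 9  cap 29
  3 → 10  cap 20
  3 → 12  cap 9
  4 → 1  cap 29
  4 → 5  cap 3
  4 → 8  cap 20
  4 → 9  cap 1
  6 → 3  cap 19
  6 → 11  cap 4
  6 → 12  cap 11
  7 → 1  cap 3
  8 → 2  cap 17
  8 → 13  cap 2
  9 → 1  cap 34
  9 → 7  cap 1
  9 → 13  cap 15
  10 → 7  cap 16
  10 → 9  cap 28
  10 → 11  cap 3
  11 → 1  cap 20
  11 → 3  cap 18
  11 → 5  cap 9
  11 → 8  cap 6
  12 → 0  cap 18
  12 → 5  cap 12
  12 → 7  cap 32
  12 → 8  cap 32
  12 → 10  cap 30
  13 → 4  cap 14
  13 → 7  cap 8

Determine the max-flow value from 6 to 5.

Maximum flow value: 30

augment #1: 6→11→5 bottleneck 4, total now 4
augment #2: 6→12→5 bottleneck 11, total now 15
augment #3: 6→3→12→5 bottleneck 1, total now 16
augment #4: 6→3→10→11→5 bottleneck 3, total now 19
augment #5: 6→3→12→0→5 bottleneck 8, total now 27
augment #6: 6→3→8→13→4→5 bottleneck 2, total now 29
augment #7: 6→3→9→13→4→5 bottleneck 1, total now 30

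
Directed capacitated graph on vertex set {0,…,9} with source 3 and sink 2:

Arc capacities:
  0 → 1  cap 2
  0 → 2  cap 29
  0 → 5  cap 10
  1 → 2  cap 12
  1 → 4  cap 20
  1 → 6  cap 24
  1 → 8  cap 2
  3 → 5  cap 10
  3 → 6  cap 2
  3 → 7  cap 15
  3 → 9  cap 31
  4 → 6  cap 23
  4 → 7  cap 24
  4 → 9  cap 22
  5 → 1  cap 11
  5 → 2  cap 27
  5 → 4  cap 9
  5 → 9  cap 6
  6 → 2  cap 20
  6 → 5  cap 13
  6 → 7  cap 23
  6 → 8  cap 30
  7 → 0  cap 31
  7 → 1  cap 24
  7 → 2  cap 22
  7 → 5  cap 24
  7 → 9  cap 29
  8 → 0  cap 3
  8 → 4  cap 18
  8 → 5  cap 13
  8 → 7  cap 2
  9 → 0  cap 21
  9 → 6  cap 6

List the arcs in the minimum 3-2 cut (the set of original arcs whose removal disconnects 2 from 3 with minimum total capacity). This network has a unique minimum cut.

Min-cut arcs: {(3,5), (3,6), (3,7), (9,0), (9,6)} (total capacity 54)

augment #1: 3→5→2 push 10
augment #2: 3→6→2 push 2
augment #3: 3→7→2 push 15
augment #4: 3→9→0→2 push 21
augment #5: 3→9→6→2 push 6
max flow = 54; residual-reachable set from 3 gives S-side
cut edges (S→T): {(3,5), (3,6), (3,7), (9,0), (9,6)} total cap 54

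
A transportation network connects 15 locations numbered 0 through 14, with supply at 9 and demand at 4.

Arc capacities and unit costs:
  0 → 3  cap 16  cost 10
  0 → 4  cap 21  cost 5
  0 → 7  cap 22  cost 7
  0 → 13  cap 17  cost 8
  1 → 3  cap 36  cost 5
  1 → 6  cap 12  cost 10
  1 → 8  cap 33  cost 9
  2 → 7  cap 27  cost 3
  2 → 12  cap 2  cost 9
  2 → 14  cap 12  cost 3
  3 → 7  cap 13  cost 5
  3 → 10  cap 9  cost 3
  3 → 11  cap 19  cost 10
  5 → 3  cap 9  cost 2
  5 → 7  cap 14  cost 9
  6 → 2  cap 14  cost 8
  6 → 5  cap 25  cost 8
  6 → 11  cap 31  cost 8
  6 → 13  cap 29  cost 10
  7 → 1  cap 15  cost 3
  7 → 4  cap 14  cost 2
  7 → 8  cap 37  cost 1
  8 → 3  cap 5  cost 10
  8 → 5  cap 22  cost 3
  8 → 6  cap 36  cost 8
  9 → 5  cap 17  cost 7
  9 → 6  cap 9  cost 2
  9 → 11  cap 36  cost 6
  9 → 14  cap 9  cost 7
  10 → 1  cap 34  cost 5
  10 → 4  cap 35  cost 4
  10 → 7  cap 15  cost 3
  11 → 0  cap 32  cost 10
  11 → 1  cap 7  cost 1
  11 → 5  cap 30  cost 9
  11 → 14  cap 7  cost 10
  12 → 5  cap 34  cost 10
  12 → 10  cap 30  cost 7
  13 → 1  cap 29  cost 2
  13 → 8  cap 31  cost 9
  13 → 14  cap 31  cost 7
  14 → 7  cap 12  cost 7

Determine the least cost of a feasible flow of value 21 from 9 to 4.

shortest-cost path #1: 9→6→2→7→4 push 9 @ unit cost 15 (adds 135)
shortest-cost path #2: 9→14→7→4 push 5 @ unit cost 16 (adds 80)
shortest-cost path #3: 9→5→3→10→4 push 7 @ unit cost 16 (adds 112)
total cost = 327

Minimum cost for 21 units: 327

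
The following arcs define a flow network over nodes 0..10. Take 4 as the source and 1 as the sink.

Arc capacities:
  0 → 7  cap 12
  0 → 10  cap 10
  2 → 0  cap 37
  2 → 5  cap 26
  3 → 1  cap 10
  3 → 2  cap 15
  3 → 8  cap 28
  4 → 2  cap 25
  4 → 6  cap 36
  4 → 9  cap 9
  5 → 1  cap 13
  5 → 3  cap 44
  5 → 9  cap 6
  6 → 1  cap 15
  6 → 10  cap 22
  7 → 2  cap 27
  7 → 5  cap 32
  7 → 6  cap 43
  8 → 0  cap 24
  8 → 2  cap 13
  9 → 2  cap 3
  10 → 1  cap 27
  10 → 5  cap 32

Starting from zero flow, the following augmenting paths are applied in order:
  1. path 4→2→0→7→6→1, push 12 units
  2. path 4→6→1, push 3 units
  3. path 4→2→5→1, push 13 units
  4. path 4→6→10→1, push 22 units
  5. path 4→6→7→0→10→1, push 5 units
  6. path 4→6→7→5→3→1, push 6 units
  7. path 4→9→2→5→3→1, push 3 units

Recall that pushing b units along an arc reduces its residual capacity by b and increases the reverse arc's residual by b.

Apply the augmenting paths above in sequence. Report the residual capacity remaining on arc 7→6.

Residual capacity of (7,6): 42

after path 1 (4→2→0→7→6→1, push 12): res(7,6)=31
after path 2 (4→6→1, push 3): res(7,6)=31
after path 3 (4→2→5→1, push 13): res(7,6)=31
after path 4 (4→6→10→1, push 22): res(7,6)=31
after path 5 (4→6→7→0→10→1, push 5): res(7,6)=36
after path 6 (4→6→7→5→3→1, push 6): res(7,6)=42
after path 7 (4→9→2→5→3→1, push 3): res(7,6)=42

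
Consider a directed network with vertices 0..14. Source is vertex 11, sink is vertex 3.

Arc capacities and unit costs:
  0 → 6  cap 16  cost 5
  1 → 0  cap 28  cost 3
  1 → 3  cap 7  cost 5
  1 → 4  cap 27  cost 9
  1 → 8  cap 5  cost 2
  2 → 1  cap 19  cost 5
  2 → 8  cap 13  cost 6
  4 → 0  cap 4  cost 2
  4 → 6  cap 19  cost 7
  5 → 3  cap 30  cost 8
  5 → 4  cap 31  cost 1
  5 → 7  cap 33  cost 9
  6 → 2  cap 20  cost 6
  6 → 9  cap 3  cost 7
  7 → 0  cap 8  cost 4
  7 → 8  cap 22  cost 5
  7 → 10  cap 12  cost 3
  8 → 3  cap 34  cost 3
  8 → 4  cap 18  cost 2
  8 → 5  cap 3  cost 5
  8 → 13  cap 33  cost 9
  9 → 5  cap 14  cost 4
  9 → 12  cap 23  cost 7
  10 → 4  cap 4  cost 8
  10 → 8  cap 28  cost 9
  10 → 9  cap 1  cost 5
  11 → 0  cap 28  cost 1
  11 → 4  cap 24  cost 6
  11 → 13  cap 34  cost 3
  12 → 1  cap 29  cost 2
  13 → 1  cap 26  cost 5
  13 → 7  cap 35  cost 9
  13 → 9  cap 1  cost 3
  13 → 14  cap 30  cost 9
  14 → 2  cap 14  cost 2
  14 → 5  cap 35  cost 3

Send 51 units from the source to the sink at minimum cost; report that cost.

Minimum cost for 51 units: 996

shortest-cost path #1: 11→13→1→3 push 7 @ unit cost 13 (adds 91)
shortest-cost path #2: 11→13→1→8→3 push 5 @ unit cost 13 (adds 65)
shortest-cost path #3: 11→13→9→5→3 push 1 @ unit cost 18 (adds 18)
shortest-cost path #4: 11→13→7→8→3 push 21 @ unit cost 20 (adds 420)
shortest-cost path #5: 11→0→6→2→8→3 push 8 @ unit cost 21 (adds 168)
shortest-cost path #6: 11→0→6→2→8→7→13→14→5→3 push 5 @ unit cost 24 (adds 120)
shortest-cost path #7: 11→0→6→9→5→3 push 3 @ unit cost 25 (adds 75)
shortest-cost path #8: 11→4→6→2→1→13→14→5→3 push 1 @ unit cost 39 (adds 39)
total cost = 996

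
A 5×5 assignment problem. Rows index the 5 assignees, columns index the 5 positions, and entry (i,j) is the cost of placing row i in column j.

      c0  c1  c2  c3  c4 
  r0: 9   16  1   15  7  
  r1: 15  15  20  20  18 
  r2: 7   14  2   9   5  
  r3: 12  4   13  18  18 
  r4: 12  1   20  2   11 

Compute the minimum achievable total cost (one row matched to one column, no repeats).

Minimum assignment cost: 27

optimal assignment: row0→col2 (cost 1), row1→col0 (cost 15), row2→col4 (cost 5), row3→col1 (cost 4), row4→col3 (cost 2)
total = 1 + 15 + 5 + 4 + 2 = 27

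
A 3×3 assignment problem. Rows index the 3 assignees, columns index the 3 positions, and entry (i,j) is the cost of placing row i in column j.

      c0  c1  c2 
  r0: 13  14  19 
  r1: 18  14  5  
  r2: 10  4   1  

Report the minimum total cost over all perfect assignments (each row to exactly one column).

Minimum assignment cost: 22

optimal assignment: row0→col0 (cost 13), row1→col2 (cost 5), row2→col1 (cost 4)
total = 13 + 5 + 4 = 22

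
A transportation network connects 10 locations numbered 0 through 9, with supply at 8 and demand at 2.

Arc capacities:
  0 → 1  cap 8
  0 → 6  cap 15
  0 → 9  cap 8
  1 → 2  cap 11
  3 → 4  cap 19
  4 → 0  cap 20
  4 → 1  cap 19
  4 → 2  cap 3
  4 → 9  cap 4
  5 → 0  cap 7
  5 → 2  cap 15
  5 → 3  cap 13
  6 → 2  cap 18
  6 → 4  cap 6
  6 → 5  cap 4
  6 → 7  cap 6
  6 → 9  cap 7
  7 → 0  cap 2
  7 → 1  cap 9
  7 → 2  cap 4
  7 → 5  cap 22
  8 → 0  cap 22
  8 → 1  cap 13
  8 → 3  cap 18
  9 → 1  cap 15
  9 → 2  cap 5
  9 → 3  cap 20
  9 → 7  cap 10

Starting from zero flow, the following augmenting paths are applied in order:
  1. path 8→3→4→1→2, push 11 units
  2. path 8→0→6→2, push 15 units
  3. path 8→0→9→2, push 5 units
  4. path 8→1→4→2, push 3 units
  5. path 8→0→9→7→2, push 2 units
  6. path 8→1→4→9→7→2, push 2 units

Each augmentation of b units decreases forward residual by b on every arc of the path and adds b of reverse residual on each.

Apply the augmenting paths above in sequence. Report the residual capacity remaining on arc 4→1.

Residual capacity of (4,1): 13

after path 1 (8→3→4→1→2, push 11): res(4,1)=8
after path 2 (8→0→6→2, push 15): res(4,1)=8
after path 3 (8→0→9→2, push 5): res(4,1)=8
after path 4 (8→1→4→2, push 3): res(4,1)=11
after path 5 (8→0→9→7→2, push 2): res(4,1)=11
after path 6 (8→1→4→9→7→2, push 2): res(4,1)=13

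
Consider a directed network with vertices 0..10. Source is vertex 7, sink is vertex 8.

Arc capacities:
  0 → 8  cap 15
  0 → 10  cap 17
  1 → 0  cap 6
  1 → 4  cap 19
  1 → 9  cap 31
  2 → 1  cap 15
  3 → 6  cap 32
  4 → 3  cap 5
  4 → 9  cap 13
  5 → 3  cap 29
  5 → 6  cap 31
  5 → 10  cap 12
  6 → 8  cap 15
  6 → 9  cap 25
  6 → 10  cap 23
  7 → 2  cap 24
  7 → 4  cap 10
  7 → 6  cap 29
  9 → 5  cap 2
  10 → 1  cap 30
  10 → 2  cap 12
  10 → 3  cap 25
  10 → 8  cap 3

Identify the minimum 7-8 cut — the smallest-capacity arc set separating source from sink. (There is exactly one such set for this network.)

augment #1: 7→6→8 push 15
augment #2: 7→6→10→8 push 3
augment #3: 7→2→1→0→8 push 6
max flow = 24; residual-reachable set from 7 gives S-side
cut edges (S→T): {(1,0), (6,8), (10,8)} total cap 24

Min-cut arcs: {(1,0), (6,8), (10,8)} (total capacity 24)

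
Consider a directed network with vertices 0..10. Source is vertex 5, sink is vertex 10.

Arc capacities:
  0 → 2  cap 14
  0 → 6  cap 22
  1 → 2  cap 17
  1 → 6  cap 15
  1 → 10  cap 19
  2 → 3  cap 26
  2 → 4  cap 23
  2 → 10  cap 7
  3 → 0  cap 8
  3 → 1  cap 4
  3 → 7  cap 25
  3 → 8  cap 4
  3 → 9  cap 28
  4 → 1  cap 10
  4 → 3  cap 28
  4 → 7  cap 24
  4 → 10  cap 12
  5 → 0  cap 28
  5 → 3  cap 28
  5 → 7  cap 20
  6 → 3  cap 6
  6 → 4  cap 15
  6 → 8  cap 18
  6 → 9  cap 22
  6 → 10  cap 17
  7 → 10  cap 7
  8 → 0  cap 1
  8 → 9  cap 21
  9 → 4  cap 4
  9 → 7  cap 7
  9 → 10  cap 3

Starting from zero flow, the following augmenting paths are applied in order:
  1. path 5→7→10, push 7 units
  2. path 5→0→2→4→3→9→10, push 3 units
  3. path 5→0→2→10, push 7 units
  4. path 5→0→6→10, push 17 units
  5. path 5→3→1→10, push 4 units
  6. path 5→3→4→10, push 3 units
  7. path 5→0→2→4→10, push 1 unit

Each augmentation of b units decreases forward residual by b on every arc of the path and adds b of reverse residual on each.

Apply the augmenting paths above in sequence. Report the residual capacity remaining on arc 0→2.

after path 1 (5→7→10, push 7): res(0,2)=14
after path 2 (5→0→2→4→3→9→10, push 3): res(0,2)=11
after path 3 (5→0→2→10, push 7): res(0,2)=4
after path 4 (5→0→6→10, push 17): res(0,2)=4
after path 5 (5→3→1→10, push 4): res(0,2)=4
after path 6 (5→3→4→10, push 3): res(0,2)=4
after path 7 (5→0→2→4→10, push 1): res(0,2)=3

Residual capacity of (0,2): 3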